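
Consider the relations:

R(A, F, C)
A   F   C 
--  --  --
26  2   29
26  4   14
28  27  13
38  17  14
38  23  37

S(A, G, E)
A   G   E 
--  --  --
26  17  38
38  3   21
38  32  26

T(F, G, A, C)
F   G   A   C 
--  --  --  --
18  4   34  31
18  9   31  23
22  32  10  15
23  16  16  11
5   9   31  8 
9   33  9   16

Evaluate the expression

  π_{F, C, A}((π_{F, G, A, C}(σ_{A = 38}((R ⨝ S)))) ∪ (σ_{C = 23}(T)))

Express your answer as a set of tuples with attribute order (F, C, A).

Natural join on A: {(26, 2, 29, 17, 38), (26, 4, 14, 17, 38), (38, 17, 14, 3, 21), (38, 17, 14, 32, 26), (38, 23, 37, 3, 21), (38, 23, 37, 32, 26)}
Apply σ_{A = 38}; surviving tuples: {(38, 17, 14, 3, 21), (38, 17, 14, 32, 26), (38, 23, 37, 3, 21), (38, 23, 37, 32, 26)}
π_{F, G, A, C} gives {(17, 3, 38, 14), (17, 32, 38, 14), (23, 3, 38, 37), (23, 32, 38, 37)}.
Apply σ_{C = 23}; surviving tuples: {(18, 9, 31, 23)}
Union: {(17, 3, 38, 14), (17, 32, 38, 14), (23, 3, 38, 37), (23, 32, 38, 37)} with {(18, 9, 31, 23)} → {(17, 3, 38, 14), (17, 32, 38, 14), (18, 9, 31, 23), (23, 3, 38, 37), (23, 32, 38, 37)}
π_{F, C, A} gives {(17, 14, 38), (18, 23, 31), (23, 37, 38)} (2 duplicate(s) eliminated).

{(17, 14, 38), (18, 23, 31), (23, 37, 38)}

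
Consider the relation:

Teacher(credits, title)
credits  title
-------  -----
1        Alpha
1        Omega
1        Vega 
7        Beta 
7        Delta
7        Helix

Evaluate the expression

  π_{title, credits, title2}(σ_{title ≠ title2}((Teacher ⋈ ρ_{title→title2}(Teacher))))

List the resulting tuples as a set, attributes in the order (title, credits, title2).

ρ[title→title2]: schema becomes (credits, title2); tuples unchanged.
Joining Teacher and ρ_{title→title2}(Teacher) on credits yields {(1, Alpha, Alpha), (1, Alpha, Omega), (1, Alpha, Vega), (1, Omega, Alpha), (1, Omega, Omega), (1, Omega, Vega), (1, Vega, Alpha), (1, Vega, Omega), (1, Vega, Vega), (7, Beta, Beta), (7, Beta, Delta), (7, Beta, Helix), (7, Delta, Beta), (7, Delta, Delta), (7, Delta, Helix), (7, Helix, Beta), (7, Helix, Delta), (7, Helix, Helix)}.
σ[title ≠ title2]: keep tuples satisfying title ≠ title2 → {(1, Alpha, Omega), (1, Alpha, Vega), (1, Omega, Alpha), (1, Omega, Vega), (1, Vega, Alpha), (1, Vega, Omega), (7, Beta, Delta), (7, Beta, Helix), (7, Delta, Beta), (7, Delta, Helix), (7, Helix, Beta), (7, Helix, Delta)}
π[title, credits, title2]: project onto (title, credits, title2) → {(Alpha, 1, Omega), (Alpha, 1, Vega), (Beta, 7, Delta), (Beta, 7, Helix), (Delta, 7, Beta), (Delta, 7, Helix), (Helix, 7, Beta), (Helix, 7, Delta), (Omega, 1, Alpha), (Omega, 1, Vega), (Vega, 1, Alpha), (Vega, 1, Omega)}

{(Alpha, 1, Omega), (Alpha, 1, Vega), (Beta, 7, Delta), (Beta, 7, Helix), (Delta, 7, Beta), (Delta, 7, Helix), (Helix, 7, Beta), (Helix, 7, Delta), (Omega, 1, Alpha), (Omega, 1, Vega), (Vega, 1, Alpha), (Vega, 1, Omega)}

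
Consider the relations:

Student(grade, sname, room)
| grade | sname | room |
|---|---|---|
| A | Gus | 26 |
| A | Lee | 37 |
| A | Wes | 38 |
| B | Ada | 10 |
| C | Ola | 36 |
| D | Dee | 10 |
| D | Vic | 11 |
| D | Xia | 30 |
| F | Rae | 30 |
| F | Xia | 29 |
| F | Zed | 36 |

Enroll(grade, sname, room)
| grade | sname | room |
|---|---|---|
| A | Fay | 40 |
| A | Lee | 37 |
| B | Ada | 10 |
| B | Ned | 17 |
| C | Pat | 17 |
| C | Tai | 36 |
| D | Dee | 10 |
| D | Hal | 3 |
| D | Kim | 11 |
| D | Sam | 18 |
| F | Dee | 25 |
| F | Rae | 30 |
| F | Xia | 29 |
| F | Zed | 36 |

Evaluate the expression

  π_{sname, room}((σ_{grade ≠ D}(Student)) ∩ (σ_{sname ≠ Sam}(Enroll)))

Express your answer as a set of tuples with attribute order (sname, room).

{(Ada, 10), (Lee, 37), (Rae, 30), (Xia, 29), (Zed, 36)}

Apply σ_{grade ≠ D}; surviving tuples: {(A, Gus, 26), (A, Lee, 37), (A, Wes, 38), (B, Ada, 10), (C, Ola, 36), (F, Rae, 30), (F, Xia, 29), (F, Zed, 36)}
Apply σ_{sname ≠ Sam}; surviving tuples: {(A, Fay, 40), (A, Lee, 37), (B, Ada, 10), (B, Ned, 17), (C, Pat, 17), (C, Tai, 36), (D, Dee, 10), (D, Hal, 3), (D, Kim, 11), (F, Dee, 25), (F, Rae, 30), (F, Xia, 29), (F, Zed, 36)}
Taking the intersection: {(A, Lee, 37), (B, Ada, 10), (F, Rae, 30), (F, Xia, 29), (F, Zed, 36)}
Projecting to sname, room: {(Ada, 10), (Lee, 37), (Rae, 30), (Xia, 29), (Zed, 36)}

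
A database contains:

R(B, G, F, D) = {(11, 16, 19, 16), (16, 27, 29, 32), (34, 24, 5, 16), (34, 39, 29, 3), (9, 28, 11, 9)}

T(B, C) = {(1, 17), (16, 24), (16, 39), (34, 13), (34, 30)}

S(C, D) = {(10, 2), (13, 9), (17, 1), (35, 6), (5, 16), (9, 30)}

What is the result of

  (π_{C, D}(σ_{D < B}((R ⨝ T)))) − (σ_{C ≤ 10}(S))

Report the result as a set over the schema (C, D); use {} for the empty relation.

R ⋈ T (natural join on B): {(16, 27, 29, 32, 24), (16, 27, 29, 32, 39), (34, 24, 5, 16, 13), (34, 24, 5, 16, 30), (34, 39, 29, 3, 13), (34, 39, 29, 3, 30)}
Filtering on D < B leaves {(34, 24, 5, 16, 13), (34, 24, 5, 16, 30), (34, 39, 29, 3, 13), (34, 39, 29, 3, 30)}.
π[C, D]: project onto (C, D) → {(13, 16), (13, 3), (30, 16), (30, 3)}
Filtering on C ≤ 10 leaves {(10, 2), (5, 16), (9, 30)}.
Difference: {(13, 16), (13, 3), (30, 16), (30, 3)} with {(10, 2), (5, 16), (9, 30)} → {(13, 16), (13, 3), (30, 16), (30, 3)}

{(13, 16), (13, 3), (30, 16), (30, 3)}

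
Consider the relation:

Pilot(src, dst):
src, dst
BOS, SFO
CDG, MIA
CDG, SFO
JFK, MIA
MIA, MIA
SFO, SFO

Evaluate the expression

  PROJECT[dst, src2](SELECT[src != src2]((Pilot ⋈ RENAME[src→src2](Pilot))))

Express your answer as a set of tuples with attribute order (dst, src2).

{(MIA, CDG), (MIA, JFK), (MIA, MIA), (SFO, BOS), (SFO, CDG), (SFO, SFO)}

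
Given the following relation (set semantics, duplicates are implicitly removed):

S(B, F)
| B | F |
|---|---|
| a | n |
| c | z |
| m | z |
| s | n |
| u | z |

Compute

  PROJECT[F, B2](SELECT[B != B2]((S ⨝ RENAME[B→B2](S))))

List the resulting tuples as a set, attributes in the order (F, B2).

{(n, a), (n, s), (z, c), (z, m), (z, u)}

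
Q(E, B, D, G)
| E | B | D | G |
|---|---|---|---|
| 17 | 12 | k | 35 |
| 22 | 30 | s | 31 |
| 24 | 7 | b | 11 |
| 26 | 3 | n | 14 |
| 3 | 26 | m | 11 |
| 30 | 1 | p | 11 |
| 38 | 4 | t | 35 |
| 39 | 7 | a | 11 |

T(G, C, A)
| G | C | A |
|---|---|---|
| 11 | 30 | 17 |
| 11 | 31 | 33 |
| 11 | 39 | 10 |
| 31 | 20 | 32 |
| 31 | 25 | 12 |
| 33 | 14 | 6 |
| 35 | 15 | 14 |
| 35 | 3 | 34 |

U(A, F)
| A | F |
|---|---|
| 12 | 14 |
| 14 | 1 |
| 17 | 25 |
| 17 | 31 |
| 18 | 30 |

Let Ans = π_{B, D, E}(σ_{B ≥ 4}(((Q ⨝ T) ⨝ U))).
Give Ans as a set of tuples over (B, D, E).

Natural join on G: {(17, 12, k, 35, 15, 14), (17, 12, k, 35, 3, 34), (22, 30, s, 31, 20, 32), (22, 30, s, 31, 25, 12), (24, 7, b, 11, 30, 17), (24, 7, b, 11, 31, 33), (24, 7, b, 11, 39, 10), (3, 26, m, 11, 30, 17), (3, 26, m, 11, 31, 33), (3, 26, m, 11, 39, 10), (30, 1, p, 11, 30, 17), (30, 1, p, 11, 31, 33), (30, 1, p, 11, 39, 10), (38, 4, t, 35, 15, 14), (38, 4, t, 35, 3, 34), (39, 7, a, 11, 30, 17), (39, 7, a, 11, 31, 33), (39, 7, a, 11, 39, 10)}
Natural join on A: {(17, 12, k, 35, 15, 14, 1), (22, 30, s, 31, 25, 12, 14), (24, 7, b, 11, 30, 17, 25), (24, 7, b, 11, 30, 17, 31), (3, 26, m, 11, 30, 17, 25), (3, 26, m, 11, 30, 17, 31), (30, 1, p, 11, 30, 17, 25), (30, 1, p, 11, 30, 17, 31), (38, 4, t, 35, 15, 14, 1), (39, 7, a, 11, 30, 17, 25), (39, 7, a, 11, 30, 17, 31)}
Filtering on B ≥ 4 leaves {(17, 12, k, 35, 15, 14, 1), (22, 30, s, 31, 25, 12, 14), (24, 7, b, 11, 30, 17, 25), (24, 7, b, 11, 30, 17, 31), (3, 26, m, 11, 30, 17, 25), (3, 26, m, 11, 30, 17, 31), (38, 4, t, 35, 15, 14, 1), (39, 7, a, 11, 30, 17, 25), (39, 7, a, 11, 30, 17, 31)}.
Keep only column(s) B, D, E (3 duplicate(s) eliminated): {(12, k, 17), (26, m, 3), (30, s, 22), (4, t, 38), (7, a, 39), (7, b, 24)}

{(12, k, 17), (26, m, 3), (30, s, 22), (4, t, 38), (7, a, 39), (7, b, 24)}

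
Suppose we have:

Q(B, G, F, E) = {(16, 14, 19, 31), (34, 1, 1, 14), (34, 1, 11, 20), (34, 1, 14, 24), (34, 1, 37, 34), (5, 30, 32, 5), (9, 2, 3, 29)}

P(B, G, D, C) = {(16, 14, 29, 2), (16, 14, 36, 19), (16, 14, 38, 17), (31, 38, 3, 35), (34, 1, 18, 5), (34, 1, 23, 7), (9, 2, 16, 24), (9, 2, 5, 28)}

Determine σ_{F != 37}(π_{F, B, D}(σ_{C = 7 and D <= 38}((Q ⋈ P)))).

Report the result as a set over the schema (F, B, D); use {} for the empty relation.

Natural join on B, G: {(16, 14, 19, 31, 29, 2), (16, 14, 19, 31, 36, 19), (16, 14, 19, 31, 38, 17), (34, 1, 1, 14, 18, 5), (34, 1, 1, 14, 23, 7), (34, 1, 11, 20, 18, 5), (34, 1, 11, 20, 23, 7), (34, 1, 14, 24, 18, 5), (34, 1, 14, 24, 23, 7), (34, 1, 37, 34, 18, 5), (34, 1, 37, 34, 23, 7), (9, 2, 3, 29, 16, 24), (9, 2, 3, 29, 5, 28)}
Selection C = 7 and D <= 38: {(34, 1, 1, 14, 23, 7), (34, 1, 11, 20, 23, 7), (34, 1, 14, 24, 23, 7), (34, 1, 37, 34, 23, 7)}
π_{F, B, D} gives {(1, 34, 23), (11, 34, 23), (14, 34, 23), (37, 34, 23)}.
Selection F != 37: {(1, 34, 23), (11, 34, 23), (14, 34, 23)}

{(1, 34, 23), (11, 34, 23), (14, 34, 23)}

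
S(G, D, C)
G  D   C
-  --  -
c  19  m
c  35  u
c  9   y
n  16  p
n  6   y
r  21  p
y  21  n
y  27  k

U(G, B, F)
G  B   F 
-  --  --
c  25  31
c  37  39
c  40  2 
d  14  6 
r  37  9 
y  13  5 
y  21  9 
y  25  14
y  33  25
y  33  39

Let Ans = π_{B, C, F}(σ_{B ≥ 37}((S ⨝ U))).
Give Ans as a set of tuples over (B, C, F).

{(37, m, 39), (37, p, 9), (37, u, 39), (37, y, 39), (40, m, 2), (40, u, 2), (40, y, 2)}

Joining S and U on G yields {(c, 19, m, 25, 31), (c, 19, m, 37, 39), (c, 19, m, 40, 2), (c, 35, u, 25, 31), (c, 35, u, 37, 39), (c, 35, u, 40, 2), (c, 9, y, 25, 31), (c, 9, y, 37, 39), (c, 9, y, 40, 2), (r, 21, p, 37, 9), (y, 21, n, 13, 5), (y, 21, n, 21, 9), (y, 21, n, 25, 14), (y, 21, n, 33, 25), (y, 21, n, 33, 39), (y, 27, k, 13, 5), (y, 27, k, 21, 9), (y, 27, k, 25, 14), (y, 27, k, 33, 25), (y, 27, k, 33, 39)}.
Apply σ_{B ≥ 37}; surviving tuples: {(c, 19, m, 37, 39), (c, 19, m, 40, 2), (c, 35, u, 37, 39), (c, 35, u, 40, 2), (c, 9, y, 37, 39), (c, 9, y, 40, 2), (r, 21, p, 37, 9)}
π[B, C, F]: project onto (B, C, F) → {(37, m, 39), (37, p, 9), (37, u, 39), (37, y, 39), (40, m, 2), (40, u, 2), (40, y, 2)}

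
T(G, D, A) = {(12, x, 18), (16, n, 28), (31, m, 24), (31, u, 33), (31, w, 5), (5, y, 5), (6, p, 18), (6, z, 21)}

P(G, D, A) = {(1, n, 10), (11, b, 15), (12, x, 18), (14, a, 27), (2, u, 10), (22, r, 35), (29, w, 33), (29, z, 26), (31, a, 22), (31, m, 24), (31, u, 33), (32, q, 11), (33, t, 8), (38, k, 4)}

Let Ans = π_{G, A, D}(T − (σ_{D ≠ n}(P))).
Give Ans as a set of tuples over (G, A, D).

Selection D ≠ n: {(11, b, 15), (12, x, 18), (14, a, 27), (2, u, 10), (22, r, 35), (29, w, 33), (29, z, 26), (31, a, 22), (31, m, 24), (31, u, 33), (32, q, 11), (33, t, 8), (38, k, 4)}
Taking the difference: {(16, n, 28), (31, w, 5), (5, y, 5), (6, p, 18), (6, z, 21)}
π_{G, A, D} gives {(16, 28, n), (31, 5, w), (5, 5, y), (6, 18, p), (6, 21, z)}.

{(16, 28, n), (31, 5, w), (5, 5, y), (6, 18, p), (6, 21, z)}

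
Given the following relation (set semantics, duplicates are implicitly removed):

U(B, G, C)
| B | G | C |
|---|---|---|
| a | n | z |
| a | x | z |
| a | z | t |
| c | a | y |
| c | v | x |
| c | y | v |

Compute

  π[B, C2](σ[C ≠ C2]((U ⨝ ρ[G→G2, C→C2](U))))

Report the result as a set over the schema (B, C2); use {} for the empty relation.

ρ[G→G2, C→C2]: schema becomes (B, G2, C2); tuples unchanged.
Natural join on B: {(a, n, z, n, z), (a, n, z, x, z), (a, n, z, z, t), (a, x, z, n, z), (a, x, z, x, z), (a, x, z, z, t), (a, z, t, n, z), (a, z, t, x, z), (a, z, t, z, t), (c, a, y, a, y), (c, a, y, v, x), (c, a, y, y, v), (c, v, x, a, y), (c, v, x, v, x), (c, v, x, y, v), (c, y, v, a, y), (c, y, v, v, x), (c, y, v, y, v)}
Selection C ≠ C2: {(a, n, z, z, t), (a, x, z, z, t), (a, z, t, n, z), (a, z, t, x, z), (c, a, y, v, x), (c, a, y, y, v), (c, v, x, a, y), (c, v, x, y, v), (c, y, v, a, y), (c, y, v, v, x)}
Projecting to B, C2 (5 duplicate(s) eliminated): {(a, t), (a, z), (c, v), (c, x), (c, y)}

{(a, t), (a, z), (c, v), (c, x), (c, y)}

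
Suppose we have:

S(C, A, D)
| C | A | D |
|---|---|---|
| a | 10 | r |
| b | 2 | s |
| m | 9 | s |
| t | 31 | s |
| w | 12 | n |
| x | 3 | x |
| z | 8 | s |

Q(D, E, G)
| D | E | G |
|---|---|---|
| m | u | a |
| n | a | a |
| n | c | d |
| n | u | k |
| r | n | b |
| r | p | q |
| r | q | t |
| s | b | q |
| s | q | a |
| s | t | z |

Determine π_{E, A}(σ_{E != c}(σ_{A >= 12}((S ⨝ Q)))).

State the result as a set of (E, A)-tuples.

{(a, 12), (b, 31), (q, 31), (t, 31), (u, 12)}

S ⋈ Q (natural join on D): {(a, 10, r, n, b), (a, 10, r, p, q), (a, 10, r, q, t), (b, 2, s, b, q), (b, 2, s, q, a), (b, 2, s, t, z), (m, 9, s, b, q), (m, 9, s, q, a), (m, 9, s, t, z), (t, 31, s, b, q), (t, 31, s, q, a), (t, 31, s, t, z), (w, 12, n, a, a), (w, 12, n, c, d), (w, 12, n, u, k), (z, 8, s, b, q), (z, 8, s, q, a), (z, 8, s, t, z)}
Filtering on A >= 12 leaves {(t, 31, s, b, q), (t, 31, s, q, a), (t, 31, s, t, z), (w, 12, n, a, a), (w, 12, n, c, d), (w, 12, n, u, k)}.
Filtering on E != c leaves {(t, 31, s, b, q), (t, 31, s, q, a), (t, 31, s, t, z), (w, 12, n, a, a), (w, 12, n, u, k)}.
Projecting to E, A: {(a, 12), (b, 31), (q, 31), (t, 31), (u, 12)}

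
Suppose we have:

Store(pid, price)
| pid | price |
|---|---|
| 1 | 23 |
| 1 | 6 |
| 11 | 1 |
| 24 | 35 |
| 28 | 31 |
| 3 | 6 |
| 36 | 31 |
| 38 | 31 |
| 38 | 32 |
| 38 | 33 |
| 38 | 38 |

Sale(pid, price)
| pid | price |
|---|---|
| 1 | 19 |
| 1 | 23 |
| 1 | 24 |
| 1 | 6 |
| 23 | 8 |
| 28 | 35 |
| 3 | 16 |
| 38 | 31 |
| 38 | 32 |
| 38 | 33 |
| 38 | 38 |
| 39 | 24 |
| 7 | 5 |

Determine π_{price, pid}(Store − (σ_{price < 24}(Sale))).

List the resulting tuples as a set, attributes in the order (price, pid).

Filtering on price < 24 leaves {(1, 19), (1, 23), (1, 6), (23, 8), (3, 16), (7, 5)}.
Set difference of the two operands is {(11, 1), (24, 35), (28, 31), (3, 6), (36, 31), (38, 31), (38, 32), (38, 33), (38, 38)}.
π[price, pid]: project onto (price, pid) → {(1, 11), (31, 28), (31, 36), (31, 38), (32, 38), (33, 38), (35, 24), (38, 38), (6, 3)}

{(1, 11), (31, 28), (31, 36), (31, 38), (32, 38), (33, 38), (35, 24), (38, 38), (6, 3)}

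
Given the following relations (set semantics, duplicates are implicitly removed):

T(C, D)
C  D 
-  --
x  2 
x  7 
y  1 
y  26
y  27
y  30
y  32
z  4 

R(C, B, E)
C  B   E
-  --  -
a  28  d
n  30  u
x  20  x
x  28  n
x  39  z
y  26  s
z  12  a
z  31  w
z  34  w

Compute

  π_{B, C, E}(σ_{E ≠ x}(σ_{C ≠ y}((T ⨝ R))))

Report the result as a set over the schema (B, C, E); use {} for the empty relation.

T ⋈ R (natural join on C): {(x, 2, 20, x), (x, 2, 28, n), (x, 2, 39, z), (x, 7, 20, x), (x, 7, 28, n), (x, 7, 39, z), (y, 1, 26, s), (y, 26, 26, s), (y, 27, 26, s), (y, 30, 26, s), (y, 32, 26, s), (z, 4, 12, a), (z, 4, 31, w), (z, 4, 34, w)}
Filtering on C ≠ y leaves {(x, 2, 20, x), (x, 2, 28, n), (x, 2, 39, z), (x, 7, 20, x), (x, 7, 28, n), (x, 7, 39, z), (z, 4, 12, a), (z, 4, 31, w), (z, 4, 34, w)}.
Filtering on E ≠ x leaves {(x, 2, 28, n), (x, 2, 39, z), (x, 7, 28, n), (x, 7, 39, z), (z, 4, 12, a), (z, 4, 31, w), (z, 4, 34, w)}.
Keep only column(s) B, C, E (2 duplicate(s) eliminated): {(12, z, a), (28, x, n), (31, z, w), (34, z, w), (39, x, z)}

{(12, z, a), (28, x, n), (31, z, w), (34, z, w), (39, x, z)}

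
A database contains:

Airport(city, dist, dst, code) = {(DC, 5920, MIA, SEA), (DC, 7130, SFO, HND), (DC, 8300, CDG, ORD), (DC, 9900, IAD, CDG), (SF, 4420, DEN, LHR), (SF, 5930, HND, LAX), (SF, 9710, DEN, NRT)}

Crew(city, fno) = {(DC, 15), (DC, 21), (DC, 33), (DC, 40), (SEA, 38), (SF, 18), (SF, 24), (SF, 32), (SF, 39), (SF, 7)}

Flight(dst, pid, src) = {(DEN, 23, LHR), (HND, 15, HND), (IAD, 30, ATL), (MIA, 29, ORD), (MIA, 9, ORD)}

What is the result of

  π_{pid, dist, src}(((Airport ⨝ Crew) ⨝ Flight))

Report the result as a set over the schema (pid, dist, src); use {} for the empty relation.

Joining Airport and Crew on city yields {(DC, 5920, MIA, SEA, 15), (DC, 5920, MIA, SEA, 21), (DC, 5920, MIA, SEA, 33), (DC, 5920, MIA, SEA, 40), (DC, 7130, SFO, HND, 15), (DC, 7130, SFO, HND, 21), (DC, 7130, SFO, HND, 33), (DC, 7130, SFO, HND, 40), (DC, 8300, CDG, ORD, 15), (DC, 8300, CDG, ORD, 21), (DC, 8300, CDG, ORD, 33), (DC, 8300, CDG, ORD, 40), (DC, 9900, IAD, CDG, 15), (DC, 9900, IAD, CDG, 21), (DC, 9900, IAD, CDG, 33), (DC, 9900, IAD, CDG, 40), (SF, 4420, DEN, LHR, 18), (SF, 4420, DEN, LHR, 24), (SF, 4420, DEN, LHR, 32), (SF, 4420, DEN, LHR, 39), (SF, 4420, DEN, LHR, 7), (SF, 5930, HND, LAX, 18), (SF, 5930, HND, LAX, 24), (SF, 5930, HND, LAX, 32), (SF, 5930, HND, LAX, 39), (SF, 5930, HND, LAX, 7), (SF, 9710, DEN, NRT, 18), (SF, 9710, DEN, NRT, 24), (SF, 9710, DEN, NRT, 32), (SF, 9710, DEN, NRT, 39), (SF, 9710, DEN, NRT, 7)}.
Joining (Airport ⨝ Crew) and Flight on dst yields {(DC, 5920, MIA, SEA, 15, 29, ORD), (DC, 5920, MIA, SEA, 15, 9, ORD), (DC, 5920, MIA, SEA, 21, 29, ORD), (DC, 5920, MIA, SEA, 21, 9, ORD), (DC, 5920, MIA, SEA, 33, 29, ORD), (DC, 5920, MIA, SEA, 33, 9, ORD), (DC, 5920, MIA, SEA, 40, 29, ORD), (DC, 5920, MIA, SEA, 40, 9, ORD), (DC, 9900, IAD, CDG, 15, 30, ATL), (DC, 9900, IAD, CDG, 21, 30, ATL), (DC, 9900, IAD, CDG, 33, 30, ATL), (DC, 9900, IAD, CDG, 40, 30, ATL), (SF, 4420, DEN, LHR, 18, 23, LHR), (SF, 4420, DEN, LHR, 24, 23, LHR), (SF, 4420, DEN, LHR, 32, 23, LHR), (SF, 4420, DEN, LHR, 39, 23, LHR), (SF, 4420, DEN, LHR, 7, 23, LHR), (SF, 5930, HND, LAX, 18, 15, HND), (SF, 5930, HND, LAX, 24, 15, HND), (SF, 5930, HND, LAX, 32, 15, HND), (SF, 5930, HND, LAX, 39, 15, HND), (SF, 5930, HND, LAX, 7, 15, HND), (SF, 9710, DEN, NRT, 18, 23, LHR), (SF, 9710, DEN, NRT, 24, 23, LHR), (SF, 9710, DEN, NRT, 32, 23, LHR), (SF, 9710, DEN, NRT, 39, 23, LHR), (SF, 9710, DEN, NRT, 7, 23, LHR)}.
π_{pid, dist, src} gives {(15, 5930, HND), (23, 4420, LHR), (23, 9710, LHR), (29, 5920, ORD), (30, 9900, ATL), (9, 5920, ORD)} (21 duplicate(s) eliminated).

{(15, 5930, HND), (23, 4420, LHR), (23, 9710, LHR), (29, 5920, ORD), (30, 9900, ATL), (9, 5920, ORD)}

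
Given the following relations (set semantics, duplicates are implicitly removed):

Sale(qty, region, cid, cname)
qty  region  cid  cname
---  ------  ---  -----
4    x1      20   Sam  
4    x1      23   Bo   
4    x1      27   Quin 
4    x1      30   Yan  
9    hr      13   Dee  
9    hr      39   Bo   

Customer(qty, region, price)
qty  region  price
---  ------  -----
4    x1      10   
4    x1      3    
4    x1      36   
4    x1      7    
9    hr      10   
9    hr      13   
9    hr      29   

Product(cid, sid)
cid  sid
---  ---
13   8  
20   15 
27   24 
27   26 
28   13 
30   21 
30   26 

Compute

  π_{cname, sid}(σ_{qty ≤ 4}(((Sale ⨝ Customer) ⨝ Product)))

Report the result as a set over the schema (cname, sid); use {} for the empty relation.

Joining Sale and Customer on qty, region yields {(4, x1, 20, Sam, 10), (4, x1, 20, Sam, 3), (4, x1, 20, Sam, 36), (4, x1, 20, Sam, 7), (4, x1, 23, Bo, 10), (4, x1, 23, Bo, 3), (4, x1, 23, Bo, 36), (4, x1, 23, Bo, 7), (4, x1, 27, Quin, 10), (4, x1, 27, Quin, 3), (4, x1, 27, Quin, 36), (4, x1, 27, Quin, 7), (4, x1, 30, Yan, 10), (4, x1, 30, Yan, 3), (4, x1, 30, Yan, 36), (4, x1, 30, Yan, 7), (9, hr, 13, Dee, 10), (9, hr, 13, Dee, 13), (9, hr, 13, Dee, 29), (9, hr, 39, Bo, 10), (9, hr, 39, Bo, 13), (9, hr, 39, Bo, 29)}.
Joining (Sale ⨝ Customer) and Product on cid yields {(4, x1, 20, Sam, 10, 15), (4, x1, 20, Sam, 3, 15), (4, x1, 20, Sam, 36, 15), (4, x1, 20, Sam, 7, 15), (4, x1, 27, Quin, 10, 24), (4, x1, 27, Quin, 10, 26), (4, x1, 27, Quin, 3, 24), (4, x1, 27, Quin, 3, 26), (4, x1, 27, Quin, 36, 24), (4, x1, 27, Quin, 36, 26), (4, x1, 27, Quin, 7, 24), (4, x1, 27, Quin, 7, 26), (4, x1, 30, Yan, 10, 21), (4, x1, 30, Yan, 10, 26), (4, x1, 30, Yan, 3, 21), (4, x1, 30, Yan, 3, 26), (4, x1, 30, Yan, 36, 21), (4, x1, 30, Yan, 36, 26), (4, x1, 30, Yan, 7, 21), (4, x1, 30, Yan, 7, 26), (9, hr, 13, Dee, 10, 8), (9, hr, 13, Dee, 13, 8), (9, hr, 13, Dee, 29, 8)}.
Selection qty ≤ 4: {(4, x1, 20, Sam, 10, 15), (4, x1, 20, Sam, 3, 15), (4, x1, 20, Sam, 36, 15), (4, x1, 20, Sam, 7, 15), (4, x1, 27, Quin, 10, 24), (4, x1, 27, Quin, 10, 26), (4, x1, 27, Quin, 3, 24), (4, x1, 27, Quin, 3, 26), (4, x1, 27, Quin, 36, 24), (4, x1, 27, Quin, 36, 26), (4, x1, 27, Quin, 7, 24), (4, x1, 27, Quin, 7, 26), (4, x1, 30, Yan, 10, 21), (4, x1, 30, Yan, 10, 26), (4, x1, 30, Yan, 3, 21), (4, x1, 30, Yan, 3, 26), (4, x1, 30, Yan, 36, 21), (4, x1, 30, Yan, 36, 26), (4, x1, 30, Yan, 7, 21), (4, x1, 30, Yan, 7, 26)}
π_{cname, sid} gives {(Quin, 24), (Quin, 26), (Sam, 15), (Yan, 21), (Yan, 26)} (15 duplicate(s) eliminated).

{(Quin, 24), (Quin, 26), (Sam, 15), (Yan, 21), (Yan, 26)}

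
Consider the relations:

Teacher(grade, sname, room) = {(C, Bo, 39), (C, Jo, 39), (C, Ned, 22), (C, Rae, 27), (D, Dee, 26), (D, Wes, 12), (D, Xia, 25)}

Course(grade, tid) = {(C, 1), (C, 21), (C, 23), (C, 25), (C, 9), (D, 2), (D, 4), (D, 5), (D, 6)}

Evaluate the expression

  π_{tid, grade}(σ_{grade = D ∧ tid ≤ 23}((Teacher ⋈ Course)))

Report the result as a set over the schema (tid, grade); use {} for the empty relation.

{(2, D), (4, D), (5, D), (6, D)}

Natural join on grade: {(C, Bo, 39, 1), (C, Bo, 39, 21), (C, Bo, 39, 23), (C, Bo, 39, 25), (C, Bo, 39, 9), (C, Jo, 39, 1), (C, Jo, 39, 21), (C, Jo, 39, 23), (C, Jo, 39, 25), (C, Jo, 39, 9), (C, Ned, 22, 1), (C, Ned, 22, 21), (C, Ned, 22, 23), (C, Ned, 22, 25), (C, Ned, 22, 9), (C, Rae, 27, 1), (C, Rae, 27, 21), (C, Rae, 27, 23), (C, Rae, 27, 25), (C, Rae, 27, 9), (D, Dee, 26, 2), (D, Dee, 26, 4), (D, Dee, 26, 5), (D, Dee, 26, 6), (D, Wes, 12, 2), (D, Wes, 12, 4), (D, Wes, 12, 5), (D, Wes, 12, 6), (D, Xia, 25, 2), (D, Xia, 25, 4), (D, Xia, 25, 5), (D, Xia, 25, 6)}
σ[grade = D ∧ tid ≤ 23]: keep tuples satisfying grade = D ∧ tid ≤ 23 → {(D, Dee, 26, 2), (D, Dee, 26, 4), (D, Dee, 26, 5), (D, Dee, 26, 6), (D, Wes, 12, 2), (D, Wes, 12, 4), (D, Wes, 12, 5), (D, Wes, 12, 6), (D, Xia, 25, 2), (D, Xia, 25, 4), (D, Xia, 25, 5), (D, Xia, 25, 6)}
Projecting to tid, grade (8 duplicate(s) eliminated): {(2, D), (4, D), (5, D), (6, D)}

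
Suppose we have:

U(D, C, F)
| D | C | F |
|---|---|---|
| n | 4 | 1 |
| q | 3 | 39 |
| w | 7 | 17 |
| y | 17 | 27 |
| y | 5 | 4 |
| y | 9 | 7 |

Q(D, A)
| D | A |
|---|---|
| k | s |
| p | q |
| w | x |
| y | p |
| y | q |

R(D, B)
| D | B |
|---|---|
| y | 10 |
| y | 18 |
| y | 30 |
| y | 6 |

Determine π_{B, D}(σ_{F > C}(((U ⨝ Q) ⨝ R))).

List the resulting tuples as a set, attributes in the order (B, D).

{(10, y), (18, y), (30, y), (6, y)}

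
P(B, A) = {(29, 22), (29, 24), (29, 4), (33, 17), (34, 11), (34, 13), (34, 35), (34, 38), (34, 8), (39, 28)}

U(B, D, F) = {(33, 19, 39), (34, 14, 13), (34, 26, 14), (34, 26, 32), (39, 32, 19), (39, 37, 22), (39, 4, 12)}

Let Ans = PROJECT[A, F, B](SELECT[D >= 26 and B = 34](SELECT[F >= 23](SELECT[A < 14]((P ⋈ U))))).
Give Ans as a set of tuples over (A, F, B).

P ⋈ U (natural join on B): {(33, 17, 19, 39), (34, 11, 14, 13), (34, 11, 26, 14), (34, 11, 26, 32), (34, 13, 14, 13), (34, 13, 26, 14), (34, 13, 26, 32), (34, 35, 14, 13), (34, 35, 26, 14), (34, 35, 26, 32), (34, 38, 14, 13), (34, 38, 26, 14), (34, 38, 26, 32), (34, 8, 14, 13), (34, 8, 26, 14), (34, 8, 26, 32), (39, 28, 32, 19), (39, 28, 37, 22), (39, 28, 4, 12)}
Apply σ_{A < 14}; surviving tuples: {(34, 11, 14, 13), (34, 11, 26, 14), (34, 11, 26, 32), (34, 13, 14, 13), (34, 13, 26, 14), (34, 13, 26, 32), (34, 8, 14, 13), (34, 8, 26, 14), (34, 8, 26, 32)}
Apply σ_{F >= 23}; surviving tuples: {(34, 11, 26, 32), (34, 13, 26, 32), (34, 8, 26, 32)}
Apply σ_{D >= 26 and B = 34}; surviving tuples: {(34, 11, 26, 32), (34, 13, 26, 32), (34, 8, 26, 32)}
Projecting to A, F, B: {(11, 32, 34), (13, 32, 34), (8, 32, 34)}

{(11, 32, 34), (13, 32, 34), (8, 32, 34)}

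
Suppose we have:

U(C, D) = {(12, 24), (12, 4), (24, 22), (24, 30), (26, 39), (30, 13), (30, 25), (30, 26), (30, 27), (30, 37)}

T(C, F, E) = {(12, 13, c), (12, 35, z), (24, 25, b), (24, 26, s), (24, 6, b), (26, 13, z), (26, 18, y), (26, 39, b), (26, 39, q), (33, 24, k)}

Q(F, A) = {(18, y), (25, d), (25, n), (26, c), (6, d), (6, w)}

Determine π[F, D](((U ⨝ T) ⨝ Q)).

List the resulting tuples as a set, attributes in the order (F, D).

{(18, 39), (25, 22), (25, 30), (26, 22), (26, 30), (6, 22), (6, 30)}

U ⋈ T (natural join on C): {(12, 24, 13, c), (12, 24, 35, z), (12, 4, 13, c), (12, 4, 35, z), (24, 22, 25, b), (24, 22, 26, s), (24, 22, 6, b), (24, 30, 25, b), (24, 30, 26, s), (24, 30, 6, b), (26, 39, 13, z), (26, 39, 18, y), (26, 39, 39, b), (26, 39, 39, q)}
(U ⨝ T) ⋈ Q (natural join on F): {(24, 22, 25, b, d), (24, 22, 25, b, n), (24, 22, 26, s, c), (24, 22, 6, b, d), (24, 22, 6, b, w), (24, 30, 25, b, d), (24, 30, 25, b, n), (24, 30, 26, s, c), (24, 30, 6, b, d), (24, 30, 6, b, w), (26, 39, 18, y, y)}
Projecting to F, D (4 duplicate(s) eliminated): {(18, 39), (25, 22), (25, 30), (26, 22), (26, 30), (6, 22), (6, 30)}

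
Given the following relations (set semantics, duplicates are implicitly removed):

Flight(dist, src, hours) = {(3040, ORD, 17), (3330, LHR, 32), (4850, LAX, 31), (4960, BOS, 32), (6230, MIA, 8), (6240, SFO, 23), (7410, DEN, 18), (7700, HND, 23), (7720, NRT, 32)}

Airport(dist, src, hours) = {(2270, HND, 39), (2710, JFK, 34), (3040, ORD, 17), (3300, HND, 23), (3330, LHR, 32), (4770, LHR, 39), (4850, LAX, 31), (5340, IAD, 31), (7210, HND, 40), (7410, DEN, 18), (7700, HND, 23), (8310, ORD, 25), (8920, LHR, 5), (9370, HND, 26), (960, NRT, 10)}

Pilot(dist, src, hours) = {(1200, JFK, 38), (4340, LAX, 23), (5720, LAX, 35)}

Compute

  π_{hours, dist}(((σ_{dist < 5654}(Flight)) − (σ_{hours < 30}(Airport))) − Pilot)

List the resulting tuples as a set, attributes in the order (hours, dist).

Selection dist < 5654: {(3040, ORD, 17), (3330, LHR, 32), (4850, LAX, 31), (4960, BOS, 32)}
Selection hours < 30: {(3040, ORD, 17), (3300, HND, 23), (7410, DEN, 18), (7700, HND, 23), (8310, ORD, 25), (8920, LHR, 5), (9370, HND, 26), (960, NRT, 10)}
Difference: {(3040, ORD, 17), (3330, LHR, 32), (4850, LAX, 31), (4960, BOS, 32)} with {(3040, ORD, 17), (3300, HND, 23), (7410, DEN, 18), (7700, HND, 23), (8310, ORD, 25), (8920, LHR, 5), (9370, HND, 26), (960, NRT, 10)} → {(3330, LHR, 32), (4850, LAX, 31), (4960, BOS, 32)}
Difference: {(3330, LHR, 32), (4850, LAX, 31), (4960, BOS, 32)} with {(1200, JFK, 38), (4340, LAX, 23), (5720, LAX, 35)} → {(3330, LHR, 32), (4850, LAX, 31), (4960, BOS, 32)}
π_{hours, dist} gives {(31, 4850), (32, 3330), (32, 4960)}.

{(31, 4850), (32, 3330), (32, 4960)}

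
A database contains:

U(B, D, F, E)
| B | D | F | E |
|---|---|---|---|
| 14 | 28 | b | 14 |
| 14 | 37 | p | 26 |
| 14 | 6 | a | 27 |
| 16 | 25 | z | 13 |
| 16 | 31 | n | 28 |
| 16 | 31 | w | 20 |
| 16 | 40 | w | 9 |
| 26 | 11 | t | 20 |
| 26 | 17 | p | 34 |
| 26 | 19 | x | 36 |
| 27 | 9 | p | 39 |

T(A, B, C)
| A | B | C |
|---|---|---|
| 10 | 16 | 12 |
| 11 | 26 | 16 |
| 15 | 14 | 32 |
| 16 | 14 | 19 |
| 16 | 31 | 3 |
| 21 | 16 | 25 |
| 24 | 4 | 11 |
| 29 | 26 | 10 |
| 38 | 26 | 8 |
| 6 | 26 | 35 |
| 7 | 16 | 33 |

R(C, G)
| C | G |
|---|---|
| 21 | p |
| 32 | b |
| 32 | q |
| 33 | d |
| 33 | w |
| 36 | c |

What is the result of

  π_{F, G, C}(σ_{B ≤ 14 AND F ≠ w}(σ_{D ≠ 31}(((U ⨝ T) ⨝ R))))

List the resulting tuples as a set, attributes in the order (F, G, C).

Joining U and T on B yields {(14, 28, b, 14, 15, 32), (14, 28, b, 14, 16, 19), (14, 37, p, 26, 15, 32), (14, 37, p, 26, 16, 19), (14, 6, a, 27, 15, 32), (14, 6, a, 27, 16, 19), (16, 25, z, 13, 10, 12), (16, 25, z, 13, 21, 25), (16, 25, z, 13, 7, 33), (16, 31, n, 28, 10, 12), (16, 31, n, 28, 21, 25), (16, 31, n, 28, 7, 33), (16, 31, w, 20, 10, 12), (16, 31, w, 20, 21, 25), (16, 31, w, 20, 7, 33), (16, 40, w, 9, 10, 12), (16, 40, w, 9, 21, 25), (16, 40, w, 9, 7, 33), (26, 11, t, 20, 11, 16), (26, 11, t, 20, 29, 10), (26, 11, t, 20, 38, 8), (26, 11, t, 20, 6, 35), (26, 17, p, 34, 11, 16), (26, 17, p, 34, 29, 10), (26, 17, p, 34, 38, 8), (26, 17, p, 34, 6, 35), (26, 19, x, 36, 11, 16), (26, 19, x, 36, 29, 10), (26, 19, x, 36, 38, 8), (26, 19, x, 36, 6, 35)}.
Joining (U ⨝ T) and R on C yields {(14, 28, b, 14, 15, 32, b), (14, 28, b, 14, 15, 32, q), (14, 37, p, 26, 15, 32, b), (14, 37, p, 26, 15, 32, q), (14, 6, a, 27, 15, 32, b), (14, 6, a, 27, 15, 32, q), (16, 25, z, 13, 7, 33, d), (16, 25, z, 13, 7, 33, w), (16, 31, n, 28, 7, 33, d), (16, 31, n, 28, 7, 33, w), (16, 31, w, 20, 7, 33, d), (16, 31, w, 20, 7, 33, w), (16, 40, w, 9, 7, 33, d), (16, 40, w, 9, 7, 33, w)}.
Filtering on D ≠ 31 leaves {(14, 28, b, 14, 15, 32, b), (14, 28, b, 14, 15, 32, q), (14, 37, p, 26, 15, 32, b), (14, 37, p, 26, 15, 32, q), (14, 6, a, 27, 15, 32, b), (14, 6, a, 27, 15, 32, q), (16, 25, z, 13, 7, 33, d), (16, 25, z, 13, 7, 33, w), (16, 40, w, 9, 7, 33, d), (16, 40, w, 9, 7, 33, w)}.
Filtering on B ≤ 14 AND F ≠ w leaves {(14, 28, b, 14, 15, 32, b), (14, 28, b, 14, 15, 32, q), (14, 37, p, 26, 15, 32, b), (14, 37, p, 26, 15, 32, q), (14, 6, a, 27, 15, 32, b), (14, 6, a, 27, 15, 32, q)}.
π_{F, G, C} gives {(a, b, 32), (a, q, 32), (b, b, 32), (b, q, 32), (p, b, 32), (p, q, 32)}.

{(a, b, 32), (a, q, 32), (b, b, 32), (b, q, 32), (p, b, 32), (p, q, 32)}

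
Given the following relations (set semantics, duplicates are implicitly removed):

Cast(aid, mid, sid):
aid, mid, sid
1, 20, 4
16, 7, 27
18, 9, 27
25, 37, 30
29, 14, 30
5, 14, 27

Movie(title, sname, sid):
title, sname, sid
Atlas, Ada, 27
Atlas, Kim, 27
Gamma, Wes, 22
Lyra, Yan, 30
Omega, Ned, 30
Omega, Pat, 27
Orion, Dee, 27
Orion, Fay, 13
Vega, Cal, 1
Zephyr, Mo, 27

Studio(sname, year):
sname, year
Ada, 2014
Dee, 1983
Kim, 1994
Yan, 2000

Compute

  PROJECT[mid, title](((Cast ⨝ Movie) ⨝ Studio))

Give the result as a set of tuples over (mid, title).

Joining Cast and Movie on sid yields {(16, 7, 27, Atlas, Ada), (16, 7, 27, Atlas, Kim), (16, 7, 27, Omega, Pat), (16, 7, 27, Orion, Dee), (16, 7, 27, Zephyr, Mo), (18, 9, 27, Atlas, Ada), (18, 9, 27, Atlas, Kim), (18, 9, 27, Omega, Pat), (18, 9, 27, Orion, Dee), (18, 9, 27, Zephyr, Mo), (25, 37, 30, Lyra, Yan), (25, 37, 30, Omega, Ned), (29, 14, 30, Lyra, Yan), (29, 14, 30, Omega, Ned), (5, 14, 27, Atlas, Ada), (5, 14, 27, Atlas, Kim), (5, 14, 27, Omega, Pat), (5, 14, 27, Orion, Dee), (5, 14, 27, Zephyr, Mo)}.
Joining (Cast ⨝ Movie) and Studio on sname yields {(16, 7, 27, Atlas, Ada, 2014), (16, 7, 27, Atlas, Kim, 1994), (16, 7, 27, Orion, Dee, 1983), (18, 9, 27, Atlas, Ada, 2014), (18, 9, 27, Atlas, Kim, 1994), (18, 9, 27, Orion, Dee, 1983), (25, 37, 30, Lyra, Yan, 2000), (29, 14, 30, Lyra, Yan, 2000), (5, 14, 27, Atlas, Ada, 2014), (5, 14, 27, Atlas, Kim, 1994), (5, 14, 27, Orion, Dee, 1983)}.
π_{mid, title} gives {(14, Atlas), (14, Lyra), (14, Orion), (37, Lyra), (7, Atlas), (7, Orion), (9, Atlas), (9, Orion)} (3 duplicate(s) eliminated).

{(14, Atlas), (14, Lyra), (14, Orion), (37, Lyra), (7, Atlas), (7, Orion), (9, Atlas), (9, Orion)}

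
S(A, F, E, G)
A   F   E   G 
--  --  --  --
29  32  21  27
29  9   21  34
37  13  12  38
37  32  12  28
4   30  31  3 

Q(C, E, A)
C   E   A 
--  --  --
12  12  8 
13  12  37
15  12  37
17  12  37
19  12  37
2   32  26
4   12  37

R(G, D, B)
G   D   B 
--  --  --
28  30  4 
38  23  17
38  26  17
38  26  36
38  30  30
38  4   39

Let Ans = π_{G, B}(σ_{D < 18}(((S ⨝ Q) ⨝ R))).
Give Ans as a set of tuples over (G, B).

S ⋈ Q (natural join on A, E): {(37, 13, 12, 38, 13), (37, 13, 12, 38, 15), (37, 13, 12, 38, 17), (37, 13, 12, 38, 19), (37, 13, 12, 38, 4), (37, 32, 12, 28, 13), (37, 32, 12, 28, 15), (37, 32, 12, 28, 17), (37, 32, 12, 28, 19), (37, 32, 12, 28, 4)}
(S ⨝ Q) ⋈ R (natural join on G): {(37, 13, 12, 38, 13, 23, 17), (37, 13, 12, 38, 13, 26, 17), (37, 13, 12, 38, 13, 26, 36), (37, 13, 12, 38, 13, 30, 30), (37, 13, 12, 38, 13, 4, 39), (37, 13, 12, 38, 15, 23, 17), (37, 13, 12, 38, 15, 26, 17), (37, 13, 12, 38, 15, 26, 36), (37, 13, 12, 38, 15, 30, 30), (37, 13, 12, 38, 15, 4, 39), (37, 13, 12, 38, 17, 23, 17), (37, 13, 12, 38, 17, 26, 17), (37, 13, 12, 38, 17, 26, 36), (37, 13, 12, 38, 17, 30, 30), (37, 13, 12, 38, 17, 4, 39), (37, 13, 12, 38, 19, 23, 17), (37, 13, 12, 38, 19, 26, 17), (37, 13, 12, 38, 19, 26, 36), (37, 13, 12, 38, 19, 30, 30), (37, 13, 12, 38, 19, 4, 39), (37, 13, 12, 38, 4, 23, 17), (37, 13, 12, 38, 4, 26, 17), (37, 13, 12, 38, 4, 26, 36), (37, 13, 12, 38, 4, 30, 30), (37, 13, 12, 38, 4, 4, 39), (37, 32, 12, 28, 13, 30, 4), (37, 32, 12, 28, 15, 30, 4), (37, 32, 12, 28, 17, 30, 4), (37, 32, 12, 28, 19, 30, 4), (37, 32, 12, 28, 4, 30, 4)}
Selection D < 18: {(37, 13, 12, 38, 13, 4, 39), (37, 13, 12, 38, 15, 4, 39), (37, 13, 12, 38, 17, 4, 39), (37, 13, 12, 38, 19, 4, 39), (37, 13, 12, 38, 4, 4, 39)}
Keep only column(s) G, B (4 duplicate(s) eliminated): {(38, 39)}

{(38, 39)}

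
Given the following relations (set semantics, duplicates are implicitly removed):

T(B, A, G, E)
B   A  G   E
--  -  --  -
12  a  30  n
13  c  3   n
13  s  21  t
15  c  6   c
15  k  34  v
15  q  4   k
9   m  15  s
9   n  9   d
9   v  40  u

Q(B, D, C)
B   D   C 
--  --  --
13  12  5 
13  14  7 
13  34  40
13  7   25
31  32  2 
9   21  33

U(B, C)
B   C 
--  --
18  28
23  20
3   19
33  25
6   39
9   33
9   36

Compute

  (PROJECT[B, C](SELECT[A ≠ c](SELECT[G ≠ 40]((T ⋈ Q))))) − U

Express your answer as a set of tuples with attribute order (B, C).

T ⋈ Q (natural join on B): {(13, c, 3, n, 12, 5), (13, c, 3, n, 14, 7), (13, c, 3, n, 34, 40), (13, c, 3, n, 7, 25), (13, s, 21, t, 12, 5), (13, s, 21, t, 14, 7), (13, s, 21, t, 34, 40), (13, s, 21, t, 7, 25), (9, m, 15, s, 21, 33), (9, n, 9, d, 21, 33), (9, v, 40, u, 21, 33)}
Selection G ≠ 40: {(13, c, 3, n, 12, 5), (13, c, 3, n, 14, 7), (13, c, 3, n, 34, 40), (13, c, 3, n, 7, 25), (13, s, 21, t, 12, 5), (13, s, 21, t, 14, 7), (13, s, 21, t, 34, 40), (13, s, 21, t, 7, 25), (9, m, 15, s, 21, 33), (9, n, 9, d, 21, 33)}
Selection A ≠ c: {(13, s, 21, t, 12, 5), (13, s, 21, t, 14, 7), (13, s, 21, t, 34, 40), (13, s, 21, t, 7, 25), (9, m, 15, s, 21, 33), (9, n, 9, d, 21, 33)}
Keep only column(s) B, C (1 duplicate(s) eliminated): {(13, 25), (13, 40), (13, 5), (13, 7), (9, 33)}
Taking the difference: {(13, 25), (13, 40), (13, 5), (13, 7)}

{(13, 25), (13, 40), (13, 5), (13, 7)}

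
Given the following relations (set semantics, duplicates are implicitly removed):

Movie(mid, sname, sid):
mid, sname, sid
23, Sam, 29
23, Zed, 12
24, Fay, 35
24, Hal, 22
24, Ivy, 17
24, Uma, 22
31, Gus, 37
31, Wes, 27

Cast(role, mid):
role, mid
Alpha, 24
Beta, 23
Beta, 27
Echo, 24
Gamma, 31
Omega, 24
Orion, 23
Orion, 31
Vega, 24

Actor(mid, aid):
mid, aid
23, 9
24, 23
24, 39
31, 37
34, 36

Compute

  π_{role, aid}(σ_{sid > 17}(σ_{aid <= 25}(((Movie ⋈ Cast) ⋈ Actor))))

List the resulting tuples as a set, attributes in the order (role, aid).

Joining Movie and Cast on mid yields {(23, Sam, 29, Beta), (23, Sam, 29, Orion), (23, Zed, 12, Beta), (23, Zed, 12, Orion), (24, Fay, 35, Alpha), (24, Fay, 35, Echo), (24, Fay, 35, Omega), (24, Fay, 35, Vega), (24, Hal, 22, Alpha), (24, Hal, 22, Echo), (24, Hal, 22, Omega), (24, Hal, 22, Vega), (24, Ivy, 17, Alpha), (24, Ivy, 17, Echo), (24, Ivy, 17, Omega), (24, Ivy, 17, Vega), (24, Uma, 22, Alpha), (24, Uma, 22, Echo), (24, Uma, 22, Omega), (24, Uma, 22, Vega), (31, Gus, 37, Gamma), (31, Gus, 37, Orion), (31, Wes, 27, Gamma), (31, Wes, 27, Orion)}.
Joining (Movie ⋈ Cast) and Actor on mid yields {(23, Sam, 29, Beta, 9), (23, Sam, 29, Orion, 9), (23, Zed, 12, Beta, 9), (23, Zed, 12, Orion, 9), (24, Fay, 35, Alpha, 23), (24, Fay, 35, Alpha, 39), (24, Fay, 35, Echo, 23), (24, Fay, 35, Echo, 39), (24, Fay, 35, Omega, 23), (24, Fay, 35, Omega, 39), (24, Fay, 35, Vega, 23), (24, Fay, 35, Vega, 39), (24, Hal, 22, Alpha, 23), (24, Hal, 22, Alpha, 39), (24, Hal, 22, Echo, 23), (24, Hal, 22, Echo, 39), (24, Hal, 22, Omega, 23), (24, Hal, 22, Omega, 39), (24, Hal, 22, Vega, 23), (24, Hal, 22, Vega, 39), (24, Ivy, 17, Alpha, 23), (24, Ivy, 17, Alpha, 39), (24, Ivy, 17, Echo, 23), (24, Ivy, 17, Echo, 39), (24, Ivy, 17, Omega, 23), (24, Ivy, 17, Omega, 39), (24, Ivy, 17, Vega, 23), (24, Ivy, 17, Vega, 39), (24, Uma, 22, Alpha, 23), (24, Uma, 22, Alpha, 39), (24, Uma, 22, Echo, 23), (24, Uma, 22, Echo, 39), (24, Uma, 22, Omega, 23), (24, Uma, 22, Omega, 39), (24, Uma, 22, Vega, 23), (24, Uma, 22, Vega, 39), (31, Gus, 37, Gamma, 37), (31, Gus, 37, Orion, 37), (31, Wes, 27, Gamma, 37), (31, Wes, 27, Orion, 37)}.
Filtering on aid <= 25 leaves {(23, Sam, 29, Beta, 9), (23, Sam, 29, Orion, 9), (23, Zed, 12, Beta, 9), (23, Zed, 12, Orion, 9), (24, Fay, 35, Alpha, 23), (24, Fay, 35, Echo, 23), (24, Fay, 35, Omega, 23), (24, Fay, 35, Vega, 23), (24, Hal, 22, Alpha, 23), (24, Hal, 22, Echo, 23), (24, Hal, 22, Omega, 23), (24, Hal, 22, Vega, 23), (24, Ivy, 17, Alpha, 23), (24, Ivy, 17, Echo, 23), (24, Ivy, 17, Omega, 23), (24, Ivy, 17, Vega, 23), (24, Uma, 22, Alpha, 23), (24, Uma, 22, Echo, 23), (24, Uma, 22, Omega, 23), (24, Uma, 22, Vega, 23)}.
Filtering on sid > 17 leaves {(23, Sam, 29, Beta, 9), (23, Sam, 29, Orion, 9), (24, Fay, 35, Alpha, 23), (24, Fay, 35, Echo, 23), (24, Fay, 35, Omega, 23), (24, Fay, 35, Vega, 23), (24, Hal, 22, Alpha, 23), (24, Hal, 22, Echo, 23), (24, Hal, 22, Omega, 23), (24, Hal, 22, Vega, 23), (24, Uma, 22, Alpha, 23), (24, Uma, 22, Echo, 23), (24, Uma, 22, Omega, 23), (24, Uma, 22, Vega, 23)}.
π_{role, aid} gives {(Alpha, 23), (Beta, 9), (Echo, 23), (Omega, 23), (Orion, 9), (Vega, 23)} (8 duplicate(s) eliminated).

{(Alpha, 23), (Beta, 9), (Echo, 23), (Omega, 23), (Orion, 9), (Vega, 23)}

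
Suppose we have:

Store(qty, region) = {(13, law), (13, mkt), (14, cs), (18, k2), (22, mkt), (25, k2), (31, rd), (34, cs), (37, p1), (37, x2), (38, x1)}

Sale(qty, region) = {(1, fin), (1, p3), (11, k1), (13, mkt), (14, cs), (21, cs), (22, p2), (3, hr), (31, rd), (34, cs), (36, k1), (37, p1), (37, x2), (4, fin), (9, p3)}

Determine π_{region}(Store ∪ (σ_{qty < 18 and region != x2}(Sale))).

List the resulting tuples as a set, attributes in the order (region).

Filtering on qty < 18 and region != x2 leaves {(1, fin), (1, p3), (11, k1), (13, mkt), (14, cs), (3, hr), (4, fin), (9, p3)}.
Union: {(13, law), (13, mkt), (14, cs), (18, k2), (22, mkt), (25, k2), (31, rd), (34, cs), (37, p1), (37, x2), (38, x1)} with {(1, fin), (1, p3), (11, k1), (13, mkt), (14, cs), (3, hr), (4, fin), (9, p3)} → {(1, fin), (1, p3), (11, k1), (13, law), (13, mkt), (14, cs), (18, k2), (22, mkt), (25, k2), (3, hr), (31, rd), (34, cs), (37, p1), (37, x2), (38, x1), (4, fin), (9, p3)}
Keep only column(s) region (5 duplicate(s) eliminated): {cs, fin, hr, k1, k2, law, mkt, p1, p3, rd, x1, x2}

{cs, fin, hr, k1, k2, law, mkt, p1, p3, rd, x1, x2}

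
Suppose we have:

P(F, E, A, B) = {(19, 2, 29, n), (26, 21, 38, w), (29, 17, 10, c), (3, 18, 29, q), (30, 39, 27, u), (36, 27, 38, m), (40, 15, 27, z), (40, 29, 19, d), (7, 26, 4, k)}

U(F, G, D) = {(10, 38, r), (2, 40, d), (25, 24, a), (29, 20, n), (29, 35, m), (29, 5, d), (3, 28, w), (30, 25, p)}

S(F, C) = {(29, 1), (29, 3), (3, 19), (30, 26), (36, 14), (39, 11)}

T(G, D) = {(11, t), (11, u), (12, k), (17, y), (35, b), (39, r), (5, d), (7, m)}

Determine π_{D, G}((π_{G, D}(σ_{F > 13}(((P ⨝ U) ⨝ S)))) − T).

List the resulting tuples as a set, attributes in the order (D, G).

Natural join on F: {(29, 17, 10, c, 20, n), (29, 17, 10, c, 35, m), (29, 17, 10, c, 5, d), (3, 18, 29, q, 28, w), (30, 39, 27, u, 25, p)}
Natural join on F: {(29, 17, 10, c, 20, n, 1), (29, 17, 10, c, 20, n, 3), (29, 17, 10, c, 35, m, 1), (29, 17, 10, c, 35, m, 3), (29, 17, 10, c, 5, d, 1), (29, 17, 10, c, 5, d, 3), (3, 18, 29, q, 28, w, 19), (30, 39, 27, u, 25, p, 26)}
Selection F > 13: {(29, 17, 10, c, 20, n, 1), (29, 17, 10, c, 20, n, 3), (29, 17, 10, c, 35, m, 1), (29, 17, 10, c, 35, m, 3), (29, 17, 10, c, 5, d, 1), (29, 17, 10, c, 5, d, 3), (30, 39, 27, u, 25, p, 26)}
π[G, D]: project onto (G, D) (3 duplicate(s) eliminated) → {(20, n), (25, p), (35, m), (5, d)}
Difference: {(20, n), (25, p), (35, m), (5, d)} with {(11, t), (11, u), (12, k), (17, y), (35, b), (39, r), (5, d), (7, m)} → {(20, n), (25, p), (35, m)}
π[D, G]: project onto (D, G) → {(m, 35), (n, 20), (p, 25)}

{(m, 35), (n, 20), (p, 25)}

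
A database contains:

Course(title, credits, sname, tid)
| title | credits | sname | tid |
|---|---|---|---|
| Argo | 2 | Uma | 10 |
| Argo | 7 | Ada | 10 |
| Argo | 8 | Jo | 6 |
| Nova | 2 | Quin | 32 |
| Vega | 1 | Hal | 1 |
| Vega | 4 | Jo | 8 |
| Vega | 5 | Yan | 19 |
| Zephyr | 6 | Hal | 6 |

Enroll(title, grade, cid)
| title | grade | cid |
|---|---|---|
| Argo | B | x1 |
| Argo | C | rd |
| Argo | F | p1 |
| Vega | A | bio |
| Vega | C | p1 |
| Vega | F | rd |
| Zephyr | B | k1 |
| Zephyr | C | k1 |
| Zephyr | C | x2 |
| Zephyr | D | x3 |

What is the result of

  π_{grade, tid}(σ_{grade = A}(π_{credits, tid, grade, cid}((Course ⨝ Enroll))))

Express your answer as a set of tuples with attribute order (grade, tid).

{(A, 1), (A, 19), (A, 8)}

Natural join on title: {(Argo, 2, Uma, 10, B, x1), (Argo, 2, Uma, 10, C, rd), (Argo, 2, Uma, 10, F, p1), (Argo, 7, Ada, 10, B, x1), (Argo, 7, Ada, 10, C, rd), (Argo, 7, Ada, 10, F, p1), (Argo, 8, Jo, 6, B, x1), (Argo, 8, Jo, 6, C, rd), (Argo, 8, Jo, 6, F, p1), (Vega, 1, Hal, 1, A, bio), (Vega, 1, Hal, 1, C, p1), (Vega, 1, Hal, 1, F, rd), (Vega, 4, Jo, 8, A, bio), (Vega, 4, Jo, 8, C, p1), (Vega, 4, Jo, 8, F, rd), (Vega, 5, Yan, 19, A, bio), (Vega, 5, Yan, 19, C, p1), (Vega, 5, Yan, 19, F, rd), (Zephyr, 6, Hal, 6, B, k1), (Zephyr, 6, Hal, 6, C, k1), (Zephyr, 6, Hal, 6, C, x2), (Zephyr, 6, Hal, 6, D, x3)}
Projecting to credits, tid, grade, cid: {(1, 1, A, bio), (1, 1, C, p1), (1, 1, F, rd), (2, 10, B, x1), (2, 10, C, rd), (2, 10, F, p1), (4, 8, A, bio), (4, 8, C, p1), (4, 8, F, rd), (5, 19, A, bio), (5, 19, C, p1), (5, 19, F, rd), (6, 6, B, k1), (6, 6, C, k1), (6, 6, C, x2), (6, 6, D, x3), (7, 10, B, x1), (7, 10, C, rd), (7, 10, F, p1), (8, 6, B, x1), (8, 6, C, rd), (8, 6, F, p1)}
Apply σ_{grade = A}; surviving tuples: {(1, 1, A, bio), (4, 8, A, bio), (5, 19, A, bio)}
Projecting to grade, tid: {(A, 1), (A, 19), (A, 8)}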